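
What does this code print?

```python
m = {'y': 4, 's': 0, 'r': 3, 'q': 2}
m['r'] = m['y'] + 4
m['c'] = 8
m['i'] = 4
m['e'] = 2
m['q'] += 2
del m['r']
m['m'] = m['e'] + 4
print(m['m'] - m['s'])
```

m['r'] = m['y']+4 = 8 → {'y': 4, 's': 0, 'r': 8, 'q': 2}
m['c'] = 8 → {'y': 4, 's': 0, 'r': 8, 'q': 2, 'c': 8}
m['i'] = 4 → {'y': 4, 's': 0, 'r': 8, 'q': 2, 'c': 8, 'i': 4}
m['e'] = 2 → {'y': 4, 's': 0, 'r': 8, 'q': 2, 'c': 8, 'i': 4, 'e': 2}
m['q'] = 2+2 = 4 → {'y': 4, 's': 0, 'r': 8, 'q': 4, 'c': 8, 'i': 4, 'e': 2}
del 'r' → {'y': 4, 's': 0, 'q': 4, 'c': 8, 'i': 4, 'e': 2}
m['m'] = m['e']+4 = 6 → {'y': 4, 's': 0, 'q': 4, 'c': 8, 'i': 4, 'e': 2, 'm': 6}
m['m']-m['s'] = 6-0 = 6

6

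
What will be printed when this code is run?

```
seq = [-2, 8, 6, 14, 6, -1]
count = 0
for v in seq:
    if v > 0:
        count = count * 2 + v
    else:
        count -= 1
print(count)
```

v=-2: not >0, count = 0-1 = -1
v=8: >0, count = (-1)*2+8 = 6
v=6: >0, count = 6*2+6 = 18
v=14: >0, count = 18*2+14 = 50
v=6: >0, count = 50*2+6 = 106
v=-1: not >0, count = 106-1 = 105

105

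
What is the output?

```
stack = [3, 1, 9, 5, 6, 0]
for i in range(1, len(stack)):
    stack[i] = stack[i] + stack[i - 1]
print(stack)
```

i=1: stack[1] = 1+3 = 4 → [3, 4, 9, 5, 6, 0]
i=2: stack[2] = 9+4 = 13 → [3, 4, 13, 5, 6, 0]
i=3: stack[3] = 5+13 = 18 → [3, 4, 13, 18, 6, 0]
i=4: stack[4] = 6+18 = 24 → [3, 4, 13, 18, 24, 0]
i=5: stack[5] = 0+24 = 24 → [3, 4, 13, 18, 24, 24]

[3, 4, 13, 18, 24, 24]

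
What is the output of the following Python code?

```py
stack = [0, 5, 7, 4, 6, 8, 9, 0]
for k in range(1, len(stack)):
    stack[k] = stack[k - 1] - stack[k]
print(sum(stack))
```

-163

k=1: stack[1] = 0-5 = -5 → [0, -5, 7, 4, 6, 8, 9, 0]
k=2: stack[2] = (-5)-7 = -12 → [0, -5, -12, 4, 6, 8, 9, 0]
k=3: stack[3] = (-12)-4 = -16 → [0, -5, -12, -16, 6, 8, 9, 0]
k=4: stack[4] = (-16)-6 = -22 → [0, -5, -12, -16, -22, 8, 9, 0]
k=5: stack[5] = (-22)-8 = -30 → [0, -5, -12, -16, -22, -30, 9, 0]
k=6: stack[6] = (-30)-9 = -39 → [0, -5, -12, -16, -22, -30, -39, 0]
k=7: stack[7] = (-39)-0 = -39 → [0, -5, -12, -16, -22, -30, -39, -39]
sum = -163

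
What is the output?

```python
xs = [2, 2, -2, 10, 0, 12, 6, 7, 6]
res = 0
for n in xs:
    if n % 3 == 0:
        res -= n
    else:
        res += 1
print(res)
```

n=2: not %3==0, res = 0+1 = 1
n=2: not %3==0, res = 1+1 = 2
n=-2: not %3==0, res = 2+1 = 3
n=10: not %3==0, res = 3+1 = 4
n=0: %3==0, res = 4-0 = 4
n=12: %3==0, res = 4-12 = -8
n=6: %3==0, res = (-8)-6 = -14
n=7: not %3==0, res = (-14)+1 = -13
n=6: %3==0, res = (-13)-6 = -19

-19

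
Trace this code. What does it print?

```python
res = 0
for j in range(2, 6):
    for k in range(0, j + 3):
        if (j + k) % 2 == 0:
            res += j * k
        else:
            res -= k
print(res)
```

j=2,k=0: even sum, res = 0+0 = 0
j=2,k=1: odd sum, res = 0-1 = -1
j=2,k=2: even sum, res = (-1)+4 = 3
j=2,k=3: odd sum, res = 3-3 = 0
j=2,k=4: even sum, res = 0+8 = 8
j=3,k=0: odd sum, res = 8-0 = 8
j=3,k=1: even sum, res = 8+3 = 11
j=3,k=2: odd sum, res = 11-2 = 9
j=3,k=3: even sum, res = 9+9 = 18
j=3,k=4: odd sum, res = 18-4 = 14
j=3,k=5: even sum, res = 14+15 = 29
j=4,k=0: even sum, res = 29+0 = 29
j=4,k=1: odd sum, res = 29-1 = 28
j=4,k=2: even sum, res = 28+8 = 36
j=4,k=3: odd sum, res = 36-3 = 33
j=4,k=4: even sum, res = 33+16 = 49
j=4,k=5: odd sum, res = 49-5 = 44
j=4,k=6: even sum, res = 44+24 = 68
j=5,k=0: odd sum, res = 68-0 = 68
j=5,k=1: even sum, res = 68+5 = 73
j=5,k=2: odd sum, res = 73-2 = 71
j=5,k=3: even sum, res = 71+15 = 86
j=5,k=4: odd sum, res = 86-4 = 82
j=5,k=5: even sum, res = 82+25 = 107
j=5,k=6: odd sum, res = 107-6 = 101
j=5,k=7: even sum, res = 101+35 = 136

136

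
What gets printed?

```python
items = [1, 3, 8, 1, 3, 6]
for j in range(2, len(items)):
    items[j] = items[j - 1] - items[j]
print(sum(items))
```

-31

j=2: items[2] = 3-8 = -5 → [1, 3, -5, 1, 3, 6]
j=3: items[3] = (-5)-1 = -6 → [1, 3, -5, -6, 3, 6]
j=4: items[4] = (-6)-3 = -9 → [1, 3, -5, -6, -9, 6]
j=5: items[5] = (-9)-6 = -15 → [1, 3, -5, -6, -9, -15]
sum = -31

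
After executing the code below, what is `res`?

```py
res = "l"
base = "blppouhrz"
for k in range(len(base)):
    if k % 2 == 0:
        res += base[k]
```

'lbpohz'

k=0: add 'b' → 'lb'
k=1: skip
k=2: add 'p' → 'lbp'
k=3: skip
k=4: add 'o' → 'lbpo'
k=5: skip
k=6: add 'h' → 'lbpoh'
k=7: skip
k=8: add 'z' → 'lbpohz'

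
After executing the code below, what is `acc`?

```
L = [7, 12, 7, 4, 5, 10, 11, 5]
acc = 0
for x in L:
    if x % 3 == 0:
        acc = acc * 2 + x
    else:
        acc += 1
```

x=7: not %3==0, acc = 0+1 = 1
x=12: %3==0, acc = 1*2+12 = 14
x=7: not %3==0, acc = 14+1 = 15
x=4: not %3==0, acc = 15+1 = 16
x=5: not %3==0, acc = 16+1 = 17
x=10: not %3==0, acc = 17+1 = 18
x=11: not %3==0, acc = 18+1 = 19
x=5: not %3==0, acc = 19+1 = 20

20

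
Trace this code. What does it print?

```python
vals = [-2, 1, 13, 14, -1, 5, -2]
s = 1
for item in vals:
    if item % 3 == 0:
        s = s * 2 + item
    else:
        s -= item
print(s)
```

item=-2: not %3==0, s = 1-(-2) = 3
item=1: not %3==0, s = 3-1 = 2
item=13: not %3==0, s = 2-13 = -11
item=14: not %3==0, s = (-11)-14 = -25
item=-1: not %3==0, s = (-25)-(-1) = -24
item=5: not %3==0, s = (-24)-5 = -29
item=-2: not %3==0, s = (-29)-(-2) = -27

-27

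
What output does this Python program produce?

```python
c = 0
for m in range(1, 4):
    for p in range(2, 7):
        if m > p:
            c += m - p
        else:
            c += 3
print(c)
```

m=1,p=2: not 1>2, c = 0+3 = 3
m=1,p=3: not 1>3, c = 3+3 = 6
m=1,p=4: not 1>4, c = 6+3 = 9
m=1,p=5: not 1>5, c = 9+3 = 12
m=1,p=6: not 1>6, c = 12+3 = 15
m=2,p=2: not 2>2, c = 15+3 = 18
m=2,p=3: not 2>3, c = 18+3 = 21
m=2,p=4: not 2>4, c = 21+3 = 24
m=2,p=5: not 2>5, c = 24+3 = 27
m=2,p=6: not 2>6, c = 27+3 = 30
m=3,p=2: 3>2, c = 30+1 = 31
m=3,p=3: not 3>3, c = 31+3 = 34
m=3,p=4: not 3>4, c = 34+3 = 37
m=3,p=5: not 3>5, c = 37+3 = 40
m=3,p=6: not 3>6, c = 40+3 = 43

43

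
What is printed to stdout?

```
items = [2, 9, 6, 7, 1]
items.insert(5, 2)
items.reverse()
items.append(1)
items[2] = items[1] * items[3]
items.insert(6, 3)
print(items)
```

[2, 1, 6, 6, 9, 2, 3, 1]

insert 2 at 5 → [2, 9, 6, 7, 1, 2]
reverse → [2, 1, 7, 6, 9, 2]
append 1 → [2, 1, 7, 6, 9, 2, 1]
items[2] = items[1]*items[3] = 1*6 = 6 → [2, 1, 6, 6, 9, 2, 1]
insert 3 at 6 → [2, 1, 6, 6, 9, 2, 3, 1]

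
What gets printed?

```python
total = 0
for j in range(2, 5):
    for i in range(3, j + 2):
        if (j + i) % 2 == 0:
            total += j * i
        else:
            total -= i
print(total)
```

10

j=2,i=3: odd sum, total = 0-3 = -3
j=3,i=3: even sum, total = (-3)+9 = 6
j=3,i=4: odd sum, total = 6-4 = 2
j=4,i=3: odd sum, total = 2-3 = -1
j=4,i=4: even sum, total = (-1)+16 = 15
j=4,i=5: odd sum, total = 15-5 = 10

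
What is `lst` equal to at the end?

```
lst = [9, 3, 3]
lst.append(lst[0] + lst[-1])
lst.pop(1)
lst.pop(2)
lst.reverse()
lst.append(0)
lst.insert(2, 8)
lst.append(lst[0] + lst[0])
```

[3, 9, 8, 0, 6]

append lst[0]+lst[-1] = 9+3 = 12 → [9, 3, 3, 12]
pop(1) removes 3 → [9, 3, 12]
pop(2) removes 12 → [9, 3]
reverse → [3, 9]
append 0 → [3, 9, 0]
insert 8 at 2 → [3, 9, 8, 0]
append lst[0]+lst[0] = 3+3 = 6 → [3, 9, 8, 0, 6]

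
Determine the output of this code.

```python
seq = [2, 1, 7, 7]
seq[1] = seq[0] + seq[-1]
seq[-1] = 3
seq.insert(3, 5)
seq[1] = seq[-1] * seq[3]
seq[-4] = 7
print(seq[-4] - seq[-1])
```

4

seq[1] = seq[0]+seq[-1] = 2+7 = 9 → [2, 9, 7, 7]
seq[-1] = 3 → [2, 9, 7, 3]
insert 5 at 3 → [2, 9, 7, 5, 3]
seq[1] = seq[-1]*seq[3] = 3*5 = 15 → [2, 15, 7, 5, 3]
seq[-4] = 7 → [2, 7, 7, 5, 3]
seq[-4]-seq[-1] = 7-3 = 4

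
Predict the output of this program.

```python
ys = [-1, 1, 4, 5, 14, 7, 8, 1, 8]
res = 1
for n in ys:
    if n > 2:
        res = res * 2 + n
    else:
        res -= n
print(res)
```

n=-1: not >2, res = 1-(-1) = 2
n=1: not >2, res = 2-1 = 1
n=4: >2, res = 1*2+4 = 6
n=5: >2, res = 6*2+5 = 17
n=14: >2, res = 17*2+14 = 48
n=7: >2, res = 48*2+7 = 103
n=8: >2, res = 103*2+8 = 214
n=1: not >2, res = 214-1 = 213
n=8: >2, res = 213*2+8 = 434

434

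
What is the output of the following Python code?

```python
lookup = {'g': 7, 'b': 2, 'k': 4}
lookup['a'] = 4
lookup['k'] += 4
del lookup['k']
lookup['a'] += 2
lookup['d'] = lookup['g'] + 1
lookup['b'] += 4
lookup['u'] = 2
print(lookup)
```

{'g': 7, 'b': 6, 'a': 6, 'd': 8, 'u': 2}

lookup['a'] = 4 → {'g': 7, 'b': 2, 'k': 4, 'a': 4}
lookup['k'] = 4+4 = 8 → {'g': 7, 'b': 2, 'k': 8, 'a': 4}
del 'k' → {'g': 7, 'b': 2, 'a': 4}
lookup['a'] = 4+2 = 6 → {'g': 7, 'b': 2, 'a': 6}
lookup['d'] = lookup['g']+1 = 8 → {'g': 7, 'b': 2, 'a': 6, 'd': 8}
lookup['b'] = 2+4 = 6 → {'g': 7, 'b': 6, 'a': 6, 'd': 8}
lookup['u'] = 2 → {'g': 7, 'b': 6, 'a': 6, 'd': 8, 'u': 2}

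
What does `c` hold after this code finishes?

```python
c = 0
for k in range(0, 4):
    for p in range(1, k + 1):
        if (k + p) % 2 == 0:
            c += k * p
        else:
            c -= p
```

14

k=1,p=1: even sum, c = 0+1 = 1
k=2,p=1: odd sum, c = 1-1 = 0
k=2,p=2: even sum, c = 0+4 = 4
k=3,p=1: even sum, c = 4+3 = 7
k=3,p=2: odd sum, c = 7-2 = 5
k=3,p=3: even sum, c = 5+9 = 14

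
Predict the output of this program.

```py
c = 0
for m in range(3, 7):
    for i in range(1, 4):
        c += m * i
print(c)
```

m=3,i=1: c = 0+3 = 3
m=3,i=2: c = 3+6 = 9
m=3,i=3: c = 9+9 = 18
m=4,i=1: c = 18+4 = 22
m=4,i=2: c = 22+8 = 30
m=4,i=3: c = 30+12 = 42
m=5,i=1: c = 42+5 = 47
m=5,i=2: c = 47+10 = 57
m=5,i=3: c = 57+15 = 72
m=6,i=1: c = 72+6 = 78
m=6,i=2: c = 78+12 = 90
m=6,i=3: c = 90+18 = 108

108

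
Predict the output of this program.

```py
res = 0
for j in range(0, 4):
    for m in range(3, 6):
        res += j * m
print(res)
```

72

j=0,m=3: res = 0+0 = 0
j=0,m=4: res = 0+0 = 0
j=0,m=5: res = 0+0 = 0
j=1,m=3: res = 0+3 = 3
j=1,m=4: res = 3+4 = 7
j=1,m=5: res = 7+5 = 12
j=2,m=3: res = 12+6 = 18
j=2,m=4: res = 18+8 = 26
j=2,m=5: res = 26+10 = 36
j=3,m=3: res = 36+9 = 45
j=3,m=4: res = 45+12 = 57
j=3,m=5: res = 57+15 = 72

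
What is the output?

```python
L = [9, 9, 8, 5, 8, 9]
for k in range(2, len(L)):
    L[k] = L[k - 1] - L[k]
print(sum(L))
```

-18

k=2: L[2] = 9-8 = 1 → [9, 9, 1, 5, 8, 9]
k=3: L[3] = 1-5 = -4 → [9, 9, 1, -4, 8, 9]
k=4: L[4] = (-4)-8 = -12 → [9, 9, 1, -4, -12, 9]
k=5: L[5] = (-12)-9 = -21 → [9, 9, 1, -4, -12, -21]
sum = -18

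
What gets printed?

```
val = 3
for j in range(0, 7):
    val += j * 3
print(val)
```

66

j=0: val = 3+0*3 = 3
j=1: val = 3+1*3 = 6
j=2: val = 6+2*3 = 12
j=3: val = 12+3*3 = 21
j=4: val = 21+4*3 = 33
j=5: val = 33+5*3 = 48
j=6: val = 48+6*3 = 66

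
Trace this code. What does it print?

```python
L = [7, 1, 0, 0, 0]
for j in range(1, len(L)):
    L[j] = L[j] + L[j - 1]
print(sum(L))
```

39

j=1: L[1] = 1+7 = 8 → [7, 8, 0, 0, 0]
j=2: L[2] = 0+8 = 8 → [7, 8, 8, 0, 0]
j=3: L[3] = 0+8 = 8 → [7, 8, 8, 8, 0]
j=4: L[4] = 0+8 = 8 → [7, 8, 8, 8, 8]
sum = 39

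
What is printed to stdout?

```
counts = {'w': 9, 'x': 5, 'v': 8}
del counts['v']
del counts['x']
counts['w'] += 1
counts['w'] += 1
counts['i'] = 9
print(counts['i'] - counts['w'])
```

-2

del 'v' → {'w': 9, 'x': 5}
del 'x' → {'w': 9}
counts['w'] = 9+1 = 10 → {'w': 10}
counts['w'] = 10+1 = 11 → {'w': 11}
counts['i'] = 9 → {'w': 11, 'i': 9}
counts['i']-counts['w'] = 9-11 = -2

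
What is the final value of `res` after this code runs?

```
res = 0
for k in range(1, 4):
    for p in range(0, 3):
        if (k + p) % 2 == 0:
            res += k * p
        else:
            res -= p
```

3

k=1,p=0: odd sum, res = 0-0 = 0
k=1,p=1: even sum, res = 0+1 = 1
k=1,p=2: odd sum, res = 1-2 = -1
k=2,p=0: even sum, res = (-1)+0 = -1
k=2,p=1: odd sum, res = (-1)-1 = -2
k=2,p=2: even sum, res = (-2)+4 = 2
k=3,p=0: odd sum, res = 2-0 = 2
k=3,p=1: even sum, res = 2+3 = 5
k=3,p=2: odd sum, res = 5-2 = 3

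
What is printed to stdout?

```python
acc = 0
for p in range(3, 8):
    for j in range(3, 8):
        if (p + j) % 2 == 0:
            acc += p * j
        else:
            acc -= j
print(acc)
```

265

p=3,j=3: even sum, acc = 0+9 = 9
p=3,j=4: odd sum, acc = 9-4 = 5
p=3,j=5: even sum, acc = 5+15 = 20
p=3,j=6: odd sum, acc = 20-6 = 14
p=3,j=7: even sum, acc = 14+21 = 35
p=4,j=3: odd sum, acc = 35-3 = 32
p=4,j=4: even sum, acc = 32+16 = 48
p=4,j=5: odd sum, acc = 48-5 = 43
p=4,j=6: even sum, acc = 43+24 = 67
p=4,j=7: odd sum, acc = 67-7 = 60
p=5,j=3: even sum, acc = 60+15 = 75
p=5,j=4: odd sum, acc = 75-4 = 71
p=5,j=5: even sum, acc = 71+25 = 96
p=5,j=6: odd sum, acc = 96-6 = 90
p=5,j=7: even sum, acc = 90+35 = 125
p=6,j=3: odd sum, acc = 125-3 = 122
p=6,j=4: even sum, acc = 122+24 = 146
p=6,j=5: odd sum, acc = 146-5 = 141
p=6,j=6: even sum, acc = 141+36 = 177
p=6,j=7: odd sum, acc = 177-7 = 170
p=7,j=3: even sum, acc = 170+21 = 191
p=7,j=4: odd sum, acc = 191-4 = 187
p=7,j=5: even sum, acc = 187+35 = 222
p=7,j=6: odd sum, acc = 222-6 = 216
p=7,j=7: even sum, acc = 216+49 = 265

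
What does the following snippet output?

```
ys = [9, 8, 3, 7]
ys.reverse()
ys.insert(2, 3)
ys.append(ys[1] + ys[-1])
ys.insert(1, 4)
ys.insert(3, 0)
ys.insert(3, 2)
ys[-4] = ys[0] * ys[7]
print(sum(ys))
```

reverse → [7, 3, 8, 9]
insert 3 at 2 → [7, 3, 3, 8, 9]
append ys[1]+ys[-1] = 3+9 = 12 → [7, 3, 3, 8, 9, 12]
insert 4 at 1 → [7, 4, 3, 3, 8, 9, 12]
insert 0 at 3 → [7, 4, 3, 0, 3, 8, 9, 12]
insert 2 at 3 → [7, 4, 3, 2, 0, 3, 8, 9, 12]
ys[-4] = ys[0]*ys[7] = 7*9 = 63 → [7, 4, 3, 2, 0, 63, 8, 9, 12]
sum = 108

108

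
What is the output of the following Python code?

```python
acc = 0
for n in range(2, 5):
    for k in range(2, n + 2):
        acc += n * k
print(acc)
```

93

n=2,k=2: acc = 0+4 = 4
n=2,k=3: acc = 4+6 = 10
n=3,k=2: acc = 10+6 = 16
n=3,k=3: acc = 16+9 = 25
n=3,k=4: acc = 25+12 = 37
n=4,k=2: acc = 37+8 = 45
n=4,k=3: acc = 45+12 = 57
n=4,k=4: acc = 57+16 = 73
n=4,k=5: acc = 73+20 = 93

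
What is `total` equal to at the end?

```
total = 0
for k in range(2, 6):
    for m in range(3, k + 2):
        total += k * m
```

165

k=2,m=3: total = 0+6 = 6
k=3,m=3: total = 6+9 = 15
k=3,m=4: total = 15+12 = 27
k=4,m=3: total = 27+12 = 39
k=4,m=4: total = 39+16 = 55
k=4,m=5: total = 55+20 = 75
k=5,m=3: total = 75+15 = 90
k=5,m=4: total = 90+20 = 110
k=5,m=5: total = 110+25 = 135
k=5,m=6: total = 135+30 = 165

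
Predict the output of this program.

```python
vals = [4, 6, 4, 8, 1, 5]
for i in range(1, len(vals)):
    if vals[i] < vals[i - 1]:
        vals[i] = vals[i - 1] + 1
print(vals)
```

i=1: 6>=4, unchanged → [4, 6, 4, 8, 1, 5]
i=2: 4<6, vals[2] = 6+1 = 7 → [4, 6, 7, 8, 1, 5]
i=3: 8>=7, unchanged → [4, 6, 7, 8, 1, 5]
i=4: 1<8, vals[4] = 8+1 = 9 → [4, 6, 7, 8, 9, 5]
i=5: 5<9, vals[5] = 9+1 = 10 → [4, 6, 7, 8, 9, 10]

[4, 6, 7, 8, 9, 10]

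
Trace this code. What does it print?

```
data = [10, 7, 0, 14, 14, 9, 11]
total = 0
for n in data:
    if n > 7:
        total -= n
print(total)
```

-58

n=10: >7, total = 0-10 = -10
n=7: not >7
n=0: not >7
n=14: >7, total = (-10)-14 = -24
n=14: >7, total = (-24)-14 = -38
n=9: >7, total = (-38)-9 = -47
n=11: >7, total = (-47)-11 = -58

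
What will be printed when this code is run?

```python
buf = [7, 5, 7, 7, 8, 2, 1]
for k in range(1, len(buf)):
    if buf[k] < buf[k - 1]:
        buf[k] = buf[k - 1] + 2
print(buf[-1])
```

19

k=1: 5<7, buf[1] = 7+2 = 9 → [7, 9, 7, 7, 8, 2, 1]
k=2: 7<9, buf[2] = 9+2 = 11 → [7, 9, 11, 7, 8, 2, 1]
k=3: 7<11, buf[3] = 11+2 = 13 → [7, 9, 11, 13, 8, 2, 1]
k=4: 8<13, buf[4] = 13+2 = 15 → [7, 9, 11, 13, 15, 2, 1]
k=5: 2<15, buf[5] = 15+2 = 17 → [7, 9, 11, 13, 15, 17, 1]
k=6: 1<17, buf[6] = 17+2 = 19 → [7, 9, 11, 13, 15, 17, 19]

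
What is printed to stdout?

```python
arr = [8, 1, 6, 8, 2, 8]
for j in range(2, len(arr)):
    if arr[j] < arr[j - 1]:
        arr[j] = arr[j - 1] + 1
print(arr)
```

j=2: 6>=1, unchanged → [8, 1, 6, 8, 2, 8]
j=3: 8>=6, unchanged → [8, 1, 6, 8, 2, 8]
j=4: 2<8, arr[4] = 8+1 = 9 → [8, 1, 6, 8, 9, 8]
j=5: 8<9, arr[5] = 9+1 = 10 → [8, 1, 6, 8, 9, 10]

[8, 1, 6, 8, 9, 10]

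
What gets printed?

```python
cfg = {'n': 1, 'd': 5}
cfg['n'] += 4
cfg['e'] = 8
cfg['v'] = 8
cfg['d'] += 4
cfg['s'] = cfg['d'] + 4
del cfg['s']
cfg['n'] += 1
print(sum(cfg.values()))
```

31

cfg['n'] = 1+4 = 5 → {'n': 5, 'd': 5}
cfg['e'] = 8 → {'n': 5, 'd': 5, 'e': 8}
cfg['v'] = 8 → {'n': 5, 'd': 5, 'e': 8, 'v': 8}
cfg['d'] = 5+4 = 9 → {'n': 5, 'd': 9, 'e': 8, 'v': 8}
cfg['s'] = cfg['d']+4 = 13 → {'n': 5, 'd': 9, 'e': 8, 'v': 8, 's': 13}
del 's' → {'n': 5, 'd': 9, 'e': 8, 'v': 8}
cfg['n'] = 5+1 = 6 → {'n': 6, 'd': 9, 'e': 8, 'v': 8}
sum of values = 31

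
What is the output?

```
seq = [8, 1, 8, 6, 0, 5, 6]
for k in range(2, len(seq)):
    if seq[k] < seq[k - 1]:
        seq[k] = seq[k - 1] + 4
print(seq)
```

k=2: 8>=1, unchanged → [8, 1, 8, 6, 0, 5, 6]
k=3: 6<8, seq[3] = 8+4 = 12 → [8, 1, 8, 12, 0, 5, 6]
k=4: 0<12, seq[4] = 12+4 = 16 → [8, 1, 8, 12, 16, 5, 6]
k=5: 5<16, seq[5] = 16+4 = 20 → [8, 1, 8, 12, 16, 20, 6]
k=6: 6<20, seq[6] = 20+4 = 24 → [8, 1, 8, 12, 16, 20, 24]

[8, 1, 8, 12, 16, 20, 24]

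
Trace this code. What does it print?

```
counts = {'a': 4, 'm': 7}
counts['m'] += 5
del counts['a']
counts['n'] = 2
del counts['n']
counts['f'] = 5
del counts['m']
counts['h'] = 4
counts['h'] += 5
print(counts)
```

counts['m'] = 7+5 = 12 → {'a': 4, 'm': 12}
del 'a' → {'m': 12}
counts['n'] = 2 → {'m': 12, 'n': 2}
del 'n' → {'m': 12}
counts['f'] = 5 → {'m': 12, 'f': 5}
del 'm' → {'f': 5}
counts['h'] = 4 → {'f': 5, 'h': 4}
counts['h'] = 4+5 = 9 → {'f': 5, 'h': 9}

{'f': 5, 'h': 9}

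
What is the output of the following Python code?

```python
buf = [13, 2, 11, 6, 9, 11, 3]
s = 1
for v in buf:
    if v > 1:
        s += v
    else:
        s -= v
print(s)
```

v=13: >1, s = 1+13 = 14
v=2: >1, s = 14+2 = 16
v=11: >1, s = 16+11 = 27
v=6: >1, s = 27+6 = 33
v=9: >1, s = 33+9 = 42
v=11: >1, s = 42+11 = 53
v=3: >1, s = 53+3 = 56

56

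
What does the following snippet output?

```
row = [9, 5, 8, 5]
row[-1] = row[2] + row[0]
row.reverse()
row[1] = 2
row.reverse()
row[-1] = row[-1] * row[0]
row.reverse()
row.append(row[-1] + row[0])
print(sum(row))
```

331

row[-1] = row[2]+row[0] = 8+9 = 17 → [9, 5, 8, 17]
reverse → [17, 8, 5, 9]
row[1] = 2 → [17, 2, 5, 9]
reverse → [9, 5, 2, 17]
row[-1] = row[-1]*row[0] = 17*9 = 153 → [9, 5, 2, 153]
reverse → [153, 2, 5, 9]
append row[-1]+row[0] = 9+153 = 162 → [153, 2, 5, 9, 162]
sum = 331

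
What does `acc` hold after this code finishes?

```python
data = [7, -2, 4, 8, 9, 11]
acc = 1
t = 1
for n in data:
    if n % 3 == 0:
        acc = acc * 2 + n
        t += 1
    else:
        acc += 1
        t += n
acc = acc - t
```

-10

n=7: not %3==0, acc = 1+1 = 2; t=8
n=-2: not %3==0, acc = 2+1 = 3; t=6
n=4: not %3==0, acc = 3+1 = 4; t=10
n=8: not %3==0, acc = 4+1 = 5; t=18
n=9: %3==0, acc = 5*2+9 = 19; t=19
n=11: not %3==0, acc = 19+1 = 20; t=30
acc-t = 20-30 = -10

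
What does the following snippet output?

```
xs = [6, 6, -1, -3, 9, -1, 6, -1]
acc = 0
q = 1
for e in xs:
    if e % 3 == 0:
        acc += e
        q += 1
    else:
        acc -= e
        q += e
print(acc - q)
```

24

e=6: %3==0, acc = 0+6 = 6; q=2
e=6: %3==0, acc = 6+6 = 12; q=3
e=-1: not %3==0, acc = 12-(-1) = 13; q=2
e=-3: %3==0, acc = 13+(-3) = 10; q=3
e=9: %3==0, acc = 10+9 = 19; q=4
e=-1: not %3==0, acc = 19-(-1) = 20; q=3
e=6: %3==0, acc = 20+6 = 26; q=4
e=-1: not %3==0, acc = 26-(-1) = 27; q=3
acc-q = 27-3 = 24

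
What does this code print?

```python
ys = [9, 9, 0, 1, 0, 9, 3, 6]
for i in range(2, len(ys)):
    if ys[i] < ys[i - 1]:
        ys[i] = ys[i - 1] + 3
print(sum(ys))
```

i=2: 0<9, ys[2] = 9+3 = 12 → [9, 9, 12, 1, 0, 9, 3, 6]
i=3: 1<12, ys[3] = 12+3 = 15 → [9, 9, 12, 15, 0, 9, 3, 6]
i=4: 0<15, ys[4] = 15+3 = 18 → [9, 9, 12, 15, 18, 9, 3, 6]
i=5: 9<18, ys[5] = 18+3 = 21 → [9, 9, 12, 15, 18, 21, 3, 6]
i=6: 3<21, ys[6] = 21+3 = 24 → [9, 9, 12, 15, 18, 21, 24, 6]
i=7: 6<24, ys[7] = 24+3 = 27 → [9, 9, 12, 15, 18, 21, 24, 27]
sum = 135

135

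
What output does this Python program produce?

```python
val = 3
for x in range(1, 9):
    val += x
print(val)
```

x=1: val = 3+1 = 4
x=2: val = 4+2 = 6
x=3: val = 6+3 = 9
x=4: val = 9+4 = 13
x=5: val = 13+5 = 18
x=6: val = 18+6 = 24
x=7: val = 24+7 = 31
x=8: val = 31+8 = 39

39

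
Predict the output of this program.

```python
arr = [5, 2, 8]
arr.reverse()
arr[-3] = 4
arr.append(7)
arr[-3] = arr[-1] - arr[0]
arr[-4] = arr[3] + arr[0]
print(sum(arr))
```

reverse → [8, 2, 5]
arr[-3] = 4 → [4, 2, 5]
append 7 → [4, 2, 5, 7]
arr[-3] = arr[-1]-arr[0] = 7-4 = 3 → [4, 3, 5, 7]
arr[-4] = arr[3]+arr[0] = 7+4 = 11 → [11, 3, 5, 7]
sum = 26

26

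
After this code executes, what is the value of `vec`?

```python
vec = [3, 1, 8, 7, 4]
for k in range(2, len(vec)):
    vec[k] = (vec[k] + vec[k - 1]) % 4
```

k=2: vec[2] = (8+1)%4 = 1 → [3, 1, 1, 7, 4]
k=3: vec[3] = (7+1)%4 = 0 → [3, 1, 1, 0, 4]
k=4: vec[4] = (4+0)%4 = 0 → [3, 1, 1, 0, 0]

[3, 1, 1, 0, 0]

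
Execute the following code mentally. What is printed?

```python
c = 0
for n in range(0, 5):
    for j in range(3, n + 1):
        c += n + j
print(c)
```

n=3,j=3: c = 0+6 = 6
n=4,j=3: c = 6+7 = 13
n=4,j=4: c = 13+8 = 21

21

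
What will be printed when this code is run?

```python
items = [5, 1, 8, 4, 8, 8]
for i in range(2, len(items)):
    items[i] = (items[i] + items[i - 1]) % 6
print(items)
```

[5, 1, 3, 1, 3, 5]

i=2: items[2] = (8+1)%6 = 3 → [5, 1, 3, 4, 8, 8]
i=3: items[3] = (4+3)%6 = 1 → [5, 1, 3, 1, 8, 8]
i=4: items[4] = (8+1)%6 = 3 → [5, 1, 3, 1, 3, 8]
i=5: items[5] = (8+3)%6 = 5 → [5, 1, 3, 1, 3, 5]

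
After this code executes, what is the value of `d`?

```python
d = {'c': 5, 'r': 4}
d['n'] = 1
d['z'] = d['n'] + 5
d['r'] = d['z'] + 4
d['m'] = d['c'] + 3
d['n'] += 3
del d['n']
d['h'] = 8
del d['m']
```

d['n'] = 1 → {'c': 5, 'r': 4, 'n': 1}
d['z'] = d['n']+5 = 6 → {'c': 5, 'r': 4, 'n': 1, 'z': 6}
d['r'] = d['z']+4 = 10 → {'c': 5, 'r': 10, 'n': 1, 'z': 6}
d['m'] = d['c']+3 = 8 → {'c': 5, 'r': 10, 'n': 1, 'z': 6, 'm': 8}
d['n'] = 1+3 = 4 → {'c': 5, 'r': 10, 'n': 4, 'z': 6, 'm': 8}
del 'n' → {'c': 5, 'r': 10, 'z': 6, 'm': 8}
d['h'] = 8 → {'c': 5, 'r': 10, 'z': 6, 'm': 8, 'h': 8}
del 'm' → {'c': 5, 'r': 10, 'z': 6, 'h': 8}

{'c': 5, 'r': 10, 'z': 6, 'h': 8}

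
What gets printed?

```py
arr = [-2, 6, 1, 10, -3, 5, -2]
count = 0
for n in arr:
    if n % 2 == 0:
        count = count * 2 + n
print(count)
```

n=-2: even, count = 0*2+(-2) = -2
n=6: even, count = (-2)*2+6 = 2
n=1: not even
n=10: even, count = 2*2+10 = 14
n=-3: not even
n=5: not even
n=-2: even, count = 14*2+(-2) = 26

26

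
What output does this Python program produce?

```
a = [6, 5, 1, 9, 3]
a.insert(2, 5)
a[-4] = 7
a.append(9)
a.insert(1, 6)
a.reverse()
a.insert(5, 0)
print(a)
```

[9, 3, 9, 1, 7, 0, 5, 6, 6]

insert 5 at 2 → [6, 5, 5, 1, 9, 3]
a[-4] = 7 → [6, 5, 7, 1, 9, 3]
append 9 → [6, 5, 7, 1, 9, 3, 9]
insert 6 at 1 → [6, 6, 5, 7, 1, 9, 3, 9]
reverse → [9, 3, 9, 1, 7, 5, 6, 6]
insert 0 at 5 → [9, 3, 9, 1, 7, 0, 5, 6, 6]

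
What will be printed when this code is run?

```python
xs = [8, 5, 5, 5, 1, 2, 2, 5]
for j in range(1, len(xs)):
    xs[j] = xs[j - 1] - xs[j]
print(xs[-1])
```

j=1: xs[1] = 8-5 = 3 → [8, 3, 5, 5, 1, 2, 2, 5]
j=2: xs[2] = 3-5 = -2 → [8, 3, -2, 5, 1, 2, 2, 5]
j=3: xs[3] = (-2)-5 = -7 → [8, 3, -2, -7, 1, 2, 2, 5]
j=4: xs[4] = (-7)-1 = -8 → [8, 3, -2, -7, -8, 2, 2, 5]
j=5: xs[5] = (-8)-2 = -10 → [8, 3, -2, -7, -8, -10, 2, 5]
j=6: xs[6] = (-10)-2 = -12 → [8, 3, -2, -7, -8, -10, -12, 5]
j=7: xs[7] = (-12)-5 = -17 → [8, 3, -2, -7, -8, -10, -12, -17]

-17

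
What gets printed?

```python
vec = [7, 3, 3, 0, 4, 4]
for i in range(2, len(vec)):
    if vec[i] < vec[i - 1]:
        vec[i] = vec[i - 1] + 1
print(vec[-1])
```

i=2: 3>=3, unchanged → [7, 3, 3, 0, 4, 4]
i=3: 0<3, vec[3] = 3+1 = 4 → [7, 3, 3, 4, 4, 4]
i=4: 4>=4, unchanged → [7, 3, 3, 4, 4, 4]
i=5: 4>=4, unchanged → [7, 3, 3, 4, 4, 4]

4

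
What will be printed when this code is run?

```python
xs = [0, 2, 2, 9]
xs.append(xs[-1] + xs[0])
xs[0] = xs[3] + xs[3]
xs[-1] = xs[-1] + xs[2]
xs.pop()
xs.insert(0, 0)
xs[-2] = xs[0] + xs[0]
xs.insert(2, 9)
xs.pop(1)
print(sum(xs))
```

append xs[-1]+xs[0] = 9+0 = 9 → [0, 2, 2, 9, 9]
xs[0] = xs[3]+xs[3] = 9+9 = 18 → [18, 2, 2, 9, 9]
xs[-1] = xs[-1]+xs[2] = 9+2 = 11 → [18, 2, 2, 9, 11]
pop() removes 11 → [18, 2, 2, 9]
insert 0 at 0 → [0, 18, 2, 2, 9]
xs[-2] = xs[0]+xs[0] = 0+0 = 0 → [0, 18, 2, 0, 9]
insert 9 at 2 → [0, 18, 9, 2, 0, 9]
pop(1) removes 18 → [0, 9, 2, 0, 9]
sum = 20

20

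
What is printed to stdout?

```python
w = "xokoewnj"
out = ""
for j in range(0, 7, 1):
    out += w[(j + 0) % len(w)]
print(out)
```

j=0: add w[0]='x' → 'x'
j=1: add w[1]='o' → 'xo'
j=2: add w[2]='k' → 'xok'
j=3: add w[3]='o' → 'xoko'
j=4: add w[4]='e' → 'xokoe'
j=5: add w[5]='w' → 'xokoew'
j=6: add w[6]='n' → 'xokoewn'

xokoewn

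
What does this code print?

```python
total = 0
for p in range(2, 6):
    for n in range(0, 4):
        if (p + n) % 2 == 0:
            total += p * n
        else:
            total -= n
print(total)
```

32

p=2,n=0: even sum, total = 0+0 = 0
p=2,n=1: odd sum, total = 0-1 = -1
p=2,n=2: even sum, total = (-1)+4 = 3
p=2,n=3: odd sum, total = 3-3 = 0
p=3,n=0: odd sum, total = 0-0 = 0
p=3,n=1: even sum, total = 0+3 = 3
p=3,n=2: odd sum, total = 3-2 = 1
p=3,n=3: even sum, total = 1+9 = 10
p=4,n=0: even sum, total = 10+0 = 10
p=4,n=1: odd sum, total = 10-1 = 9
p=4,n=2: even sum, total = 9+8 = 17
p=4,n=3: odd sum, total = 17-3 = 14
p=5,n=0: odd sum, total = 14-0 = 14
p=5,n=1: even sum, total = 14+5 = 19
p=5,n=2: odd sum, total = 19-2 = 17
p=5,n=3: even sum, total = 17+15 = 32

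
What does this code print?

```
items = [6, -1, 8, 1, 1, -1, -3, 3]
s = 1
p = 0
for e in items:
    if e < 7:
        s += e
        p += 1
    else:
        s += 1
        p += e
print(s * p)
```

120

e=6: <7, s = 1+6 = 7; p=1
e=-1: <7, s = 7+(-1) = 6; p=2
e=8: not <7, s = 6+1 = 7; p=10
e=1: <7, s = 7+1 = 8; p=11
e=1: <7, s = 8+1 = 9; p=12
e=-1: <7, s = 9+(-1) = 8; p=13
e=-3: <7, s = 8+(-3) = 5; p=14
e=3: <7, s = 5+3 = 8; p=15
s*p = 8*15 = 120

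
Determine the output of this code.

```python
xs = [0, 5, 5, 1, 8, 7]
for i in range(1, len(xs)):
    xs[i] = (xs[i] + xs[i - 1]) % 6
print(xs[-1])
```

i=1: xs[1] = (5+0)%6 = 5 → [0, 5, 5, 1, 8, 7]
i=2: xs[2] = (5+5)%6 = 4 → [0, 5, 4, 1, 8, 7]
i=3: xs[3] = (1+4)%6 = 5 → [0, 5, 4, 5, 8, 7]
i=4: xs[4] = (8+5)%6 = 1 → [0, 5, 4, 5, 1, 7]
i=5: xs[5] = (7+1)%6 = 2 → [0, 5, 4, 5, 1, 2]

2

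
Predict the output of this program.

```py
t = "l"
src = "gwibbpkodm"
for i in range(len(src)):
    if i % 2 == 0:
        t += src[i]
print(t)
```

i=0: add 'g' → 'lg'
i=1: skip
i=2: add 'i' → 'lgi'
i=3: skip
i=4: add 'b' → 'lgib'
i=5: skip
i=6: add 'k' → 'lgibk'
i=7: skip
i=8: add 'd' → 'lgibkd'
i=9: skip

lgibkd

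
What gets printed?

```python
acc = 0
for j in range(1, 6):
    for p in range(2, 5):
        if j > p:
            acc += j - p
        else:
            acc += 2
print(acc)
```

j=1,p=2: not 1>2, acc = 0+2 = 2
j=1,p=3: not 1>3, acc = 2+2 = 4
j=1,p=4: not 1>4, acc = 4+2 = 6
j=2,p=2: not 2>2, acc = 6+2 = 8
j=2,p=3: not 2>3, acc = 8+2 = 10
j=2,p=4: not 2>4, acc = 10+2 = 12
j=3,p=2: 3>2, acc = 12+1 = 13
j=3,p=3: not 3>3, acc = 13+2 = 15
j=3,p=4: not 3>4, acc = 15+2 = 17
j=4,p=2: 4>2, acc = 17+2 = 19
j=4,p=3: 4>3, acc = 19+1 = 20
j=4,p=4: not 4>4, acc = 20+2 = 22
j=5,p=2: 5>2, acc = 22+3 = 25
j=5,p=3: 5>3, acc = 25+2 = 27
j=5,p=4: 5>4, acc = 27+1 = 28

28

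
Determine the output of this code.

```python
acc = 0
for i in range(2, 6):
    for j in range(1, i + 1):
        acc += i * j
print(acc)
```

i=2,j=1: acc = 0+2 = 2
i=2,j=2: acc = 2+4 = 6
i=3,j=1: acc = 6+3 = 9
i=3,j=2: acc = 9+6 = 15
i=3,j=3: acc = 15+9 = 24
i=4,j=1: acc = 24+4 = 28
i=4,j=2: acc = 28+8 = 36
i=4,j=3: acc = 36+12 = 48
i=4,j=4: acc = 48+16 = 64
i=5,j=1: acc = 64+5 = 69
i=5,j=2: acc = 69+10 = 79
i=5,j=3: acc = 79+15 = 94
i=5,j=4: acc = 94+20 = 114
i=5,j=5: acc = 114+25 = 139

139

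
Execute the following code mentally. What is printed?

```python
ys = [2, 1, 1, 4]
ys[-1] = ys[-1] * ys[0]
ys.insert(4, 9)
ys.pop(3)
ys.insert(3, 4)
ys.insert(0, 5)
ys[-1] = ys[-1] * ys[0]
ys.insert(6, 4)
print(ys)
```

ys[-1] = ys[-1]*ys[0] = 4*2 = 8 → [2, 1, 1, 8]
insert 9 at 4 → [2, 1, 1, 8, 9]
pop(3) removes 8 → [2, 1, 1, 9]
insert 4 at 3 → [2, 1, 1, 4, 9]
insert 5 at 0 → [5, 2, 1, 1, 4, 9]
ys[-1] = ys[-1]*ys[0] = 9*5 = 45 → [5, 2, 1, 1, 4, 45]
insert 4 at 6 → [5, 2, 1, 1, 4, 45, 4]

[5, 2, 1, 1, 4, 45, 4]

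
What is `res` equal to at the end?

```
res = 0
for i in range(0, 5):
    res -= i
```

i=0: res = 0-0 = 0
i=1: res = 0-1 = -1
i=2: res = (-1)-2 = -3
i=3: res = (-3)-3 = -6
i=4: res = (-6)-4 = -10

-10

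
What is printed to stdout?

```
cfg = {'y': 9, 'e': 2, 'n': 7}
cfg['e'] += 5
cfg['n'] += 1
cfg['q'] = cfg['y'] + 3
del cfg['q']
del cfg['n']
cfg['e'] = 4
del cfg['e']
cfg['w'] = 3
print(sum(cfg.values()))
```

12

cfg['e'] = 2+5 = 7 → {'y': 9, 'e': 7, 'n': 7}
cfg['n'] = 7+1 = 8 → {'y': 9, 'e': 7, 'n': 8}
cfg['q'] = cfg['y']+3 = 12 → {'y': 9, 'e': 7, 'n': 8, 'q': 12}
del 'q' → {'y': 9, 'e': 7, 'n': 8}
del 'n' → {'y': 9, 'e': 7}
cfg['e'] = 4 → {'y': 9, 'e': 4}
del 'e' → {'y': 9}
cfg['w'] = 3 → {'y': 9, 'w': 3}
sum of values = 12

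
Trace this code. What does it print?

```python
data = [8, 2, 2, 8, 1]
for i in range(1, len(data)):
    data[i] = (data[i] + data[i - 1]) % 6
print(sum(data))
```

i=1: data[1] = (2+8)%6 = 4 → [8, 4, 2, 8, 1]
i=2: data[2] = (2+4)%6 = 0 → [8, 4, 0, 8, 1]
i=3: data[3] = (8+0)%6 = 2 → [8, 4, 0, 2, 1]
i=4: data[4] = (1+2)%6 = 3 → [8, 4, 0, 2, 3]
sum = 17

17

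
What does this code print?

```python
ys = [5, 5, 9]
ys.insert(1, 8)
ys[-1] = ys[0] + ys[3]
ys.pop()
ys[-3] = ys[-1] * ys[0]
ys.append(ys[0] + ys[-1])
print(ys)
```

insert 8 at 1 → [5, 8, 5, 9]
ys[-1] = ys[0]+ys[3] = 5+9 = 14 → [5, 8, 5, 14]
pop() removes 14 → [5, 8, 5]
ys[-3] = ys[-1]*ys[0] = 5*5 = 25 → [25, 8, 5]
append ys[0]+ys[-1] = 25+5 = 30 → [25, 8, 5, 30]

[25, 8, 5, 30]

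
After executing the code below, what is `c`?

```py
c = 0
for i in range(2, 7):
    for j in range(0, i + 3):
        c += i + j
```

i=2,j=0: c = 0+2 = 2
i=2,j=1: c = 2+3 = 5
i=2,j=2: c = 5+4 = 9
i=2,j=3: c = 9+5 = 14
i=2,j=4: c = 14+6 = 20
i=3,j=0: c = 20+3 = 23
i=3,j=1: c = 23+4 = 27
i=3,j=2: c = 27+5 = 32
i=3,j=3: c = 32+6 = 38
i=3,j=4: c = 38+7 = 45
i=3,j=5: c = 45+8 = 53
i=4,j=0: c = 53+4 = 57
i=4,j=1: c = 57+5 = 62
i=4,j=2: c = 62+6 = 68
i=4,j=3: c = 68+7 = 75
i=4,j=4: c = 75+8 = 83
i=4,j=5: c = 83+9 = 92
i=4,j=6: c = 92+10 = 102
i=5,j=0: c = 102+5 = 107
i=5,j=1: c = 107+6 = 113
i=5,j=2: c = 113+7 = 120
i=5,j=3: c = 120+8 = 128
i=5,j=4: c = 128+9 = 137
i=5,j=5: c = 137+10 = 147
i=5,j=6: c = 147+11 = 158
i=5,j=7: c = 158+12 = 170
i=6,j=0: c = 170+6 = 176
i=6,j=1: c = 176+7 = 183
i=6,j=2: c = 183+8 = 191
i=6,j=3: c = 191+9 = 200
i=6,j=4: c = 200+10 = 210
i=6,j=5: c = 210+11 = 221
i=6,j=6: c = 221+12 = 233
i=6,j=7: c = 233+13 = 246
i=6,j=8: c = 246+14 = 260

260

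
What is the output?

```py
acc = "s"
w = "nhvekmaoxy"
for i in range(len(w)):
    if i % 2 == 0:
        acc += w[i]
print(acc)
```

i=0: add 'n' → 'sn'
i=1: skip
i=2: add 'v' → 'snv'
i=3: skip
i=4: add 'k' → 'snvk'
i=5: skip
i=6: add 'a' → 'snvka'
i=7: skip
i=8: add 'x' → 'snvkax'
i=9: skip

snvkax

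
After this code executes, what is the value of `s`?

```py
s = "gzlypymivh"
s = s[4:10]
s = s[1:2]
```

'y'

slice [4:10] → 'pymivh'
slice [1:2] → 'y'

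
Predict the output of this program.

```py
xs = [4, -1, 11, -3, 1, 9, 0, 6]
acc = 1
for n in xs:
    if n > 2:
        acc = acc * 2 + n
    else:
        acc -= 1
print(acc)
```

n=4: >2, acc = 1*2+4 = 6
n=-1: not >2, acc = 6-1 = 5
n=11: >2, acc = 5*2+11 = 21
n=-3: not >2, acc = 21-1 = 20
n=1: not >2, acc = 20-1 = 19
n=9: >2, acc = 19*2+9 = 47
n=0: not >2, acc = 47-1 = 46
n=6: >2, acc = 46*2+6 = 98

98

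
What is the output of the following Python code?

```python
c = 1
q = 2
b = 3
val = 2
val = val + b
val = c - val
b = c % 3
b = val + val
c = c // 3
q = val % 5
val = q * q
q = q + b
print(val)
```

val = 2+3 = 5
val = 1-5 = -4
b = 1%3 = 1
b = (-4)+(-4) = -8
c = 1//3 = 0
q = (-4)%5 = 1
val = 1*1 = 1
q = 1+(-8) = -7

1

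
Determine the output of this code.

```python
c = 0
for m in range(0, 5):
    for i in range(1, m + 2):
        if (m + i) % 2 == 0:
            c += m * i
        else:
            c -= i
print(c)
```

19

m=0,i=1: odd sum, c = 0-1 = -1
m=1,i=1: even sum, c = (-1)+1 = 0
m=1,i=2: odd sum, c = 0-2 = -2
m=2,i=1: odd sum, c = (-2)-1 = -3
m=2,i=2: even sum, c = (-3)+4 = 1
m=2,i=3: odd sum, c = 1-3 = -2
m=3,i=1: even sum, c = (-2)+3 = 1
m=3,i=2: odd sum, c = 1-2 = -1
m=3,i=3: even sum, c = (-1)+9 = 8
m=3,i=4: odd sum, c = 8-4 = 4
m=4,i=1: odd sum, c = 4-1 = 3
m=4,i=2: even sum, c = 3+8 = 11
m=4,i=3: odd sum, c = 11-3 = 8
m=4,i=4: even sum, c = 8+16 = 24
m=4,i=5: odd sum, c = 24-5 = 19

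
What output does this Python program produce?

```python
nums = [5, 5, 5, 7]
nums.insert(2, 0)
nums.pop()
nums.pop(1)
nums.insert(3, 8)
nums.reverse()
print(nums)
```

insert 0 at 2 → [5, 5, 0, 5, 7]
pop() removes 7 → [5, 5, 0, 5]
pop(1) removes 5 → [5, 0, 5]
insert 8 at 3 → [5, 0, 5, 8]
reverse → [8, 5, 0, 5]

[8, 5, 0, 5]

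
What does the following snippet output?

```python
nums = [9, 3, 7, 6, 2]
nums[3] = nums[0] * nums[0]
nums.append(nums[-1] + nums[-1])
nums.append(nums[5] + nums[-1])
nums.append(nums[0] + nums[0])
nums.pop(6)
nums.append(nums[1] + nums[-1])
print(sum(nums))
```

nums[3] = nums[0]*nums[0] = 9*9 = 81 → [9, 3, 7, 81, 2]
append nums[-1]+nums[-1] = 2+2 = 4 → [9, 3, 7, 81, 2, 4]
append nums[5]+nums[-1] = 4+4 = 8 → [9, 3, 7, 81, 2, 4, 8]
append nums[0]+nums[0] = 9+9 = 18 → [9, 3, 7, 81, 2, 4, 8, 18]
pop(6) removes 8 → [9, 3, 7, 81, 2, 4, 18]
append nums[1]+nums[-1] = 3+18 = 21 → [9, 3, 7, 81, 2, 4, 18, 21]
sum = 145

145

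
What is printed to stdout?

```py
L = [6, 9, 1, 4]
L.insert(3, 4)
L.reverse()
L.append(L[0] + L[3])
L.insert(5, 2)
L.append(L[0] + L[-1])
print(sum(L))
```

insert 4 at 3 → [6, 9, 1, 4, 4]
reverse → [4, 4, 1, 9, 6]
append L[0]+L[3] = 4+9 = 13 → [4, 4, 1, 9, 6, 13]
insert 2 at 5 → [4, 4, 1, 9, 6, 2, 13]
append L[0]+L[-1] = 4+13 = 17 → [4, 4, 1, 9, 6, 2, 13, 17]
sum = 56

56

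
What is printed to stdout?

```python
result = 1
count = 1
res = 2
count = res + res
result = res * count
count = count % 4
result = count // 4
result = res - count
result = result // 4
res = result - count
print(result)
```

0

count = 2+2 = 4
result = 2*4 = 8
count = 4%4 = 0
result = 0//4 = 0
result = 2-0 = 2
result = 2//4 = 0
res = 0-0 = 0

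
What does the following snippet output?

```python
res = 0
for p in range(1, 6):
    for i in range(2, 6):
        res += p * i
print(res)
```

p=1,i=2: res = 0+2 = 2
p=1,i=3: res = 2+3 = 5
p=1,i=4: res = 5+4 = 9
p=1,i=5: res = 9+5 = 14
p=2,i=2: res = 14+4 = 18
p=2,i=3: res = 18+6 = 24
p=2,i=4: res = 24+8 = 32
p=2,i=5: res = 32+10 = 42
p=3,i=2: res = 42+6 = 48
p=3,i=3: res = 48+9 = 57
p=3,i=4: res = 57+12 = 69
p=3,i=5: res = 69+15 = 84
p=4,i=2: res = 84+8 = 92
p=4,i=3: res = 92+12 = 104
p=4,i=4: res = 104+16 = 120
p=4,i=5: res = 120+20 = 140
p=5,i=2: res = 140+10 = 150
p=5,i=3: res = 150+15 = 165
p=5,i=4: res = 165+20 = 185
p=5,i=5: res = 185+25 = 210

210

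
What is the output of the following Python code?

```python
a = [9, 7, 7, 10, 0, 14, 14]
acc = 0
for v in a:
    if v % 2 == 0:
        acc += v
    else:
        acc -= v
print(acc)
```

15

v=9: not even, acc = 0-9 = -9
v=7: not even, acc = (-9)-7 = -16
v=7: not even, acc = (-16)-7 = -23
v=10: even, acc = (-23)+10 = -13
v=0: even, acc = (-13)+0 = -13
v=14: even, acc = (-13)+14 = 1
v=14: even, acc = 1+14 = 15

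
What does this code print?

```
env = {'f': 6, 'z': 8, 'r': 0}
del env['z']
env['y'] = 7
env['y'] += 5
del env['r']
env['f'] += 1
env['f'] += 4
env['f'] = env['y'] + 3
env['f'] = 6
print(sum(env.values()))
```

del 'z' → {'f': 6, 'r': 0}
env['y'] = 7 → {'f': 6, 'r': 0, 'y': 7}
env['y'] = 7+5 = 12 → {'f': 6, 'r': 0, 'y': 12}
del 'r' → {'f': 6, 'y': 12}
env['f'] = 6+1 = 7 → {'f': 7, 'y': 12}
env['f'] = 7+4 = 11 → {'f': 11, 'y': 12}
env['f'] = env['y']+3 = 15 → {'f': 15, 'y': 12}
env['f'] = 6 → {'f': 6, 'y': 12}
sum of values = 18

18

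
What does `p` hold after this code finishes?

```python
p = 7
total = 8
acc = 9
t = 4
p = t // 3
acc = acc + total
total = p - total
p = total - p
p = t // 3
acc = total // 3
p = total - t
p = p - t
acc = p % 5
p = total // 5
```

p = 4//3 = 1
acc = 9+8 = 17
total = 1-8 = -7
p = (-7)-1 = -8
p = 4//3 = 1
acc = (-7)//3 = -3
p = (-7)-4 = -11
p = (-11)-4 = -15
acc = (-15)%5 = 0
p = (-7)//5 = -2

-2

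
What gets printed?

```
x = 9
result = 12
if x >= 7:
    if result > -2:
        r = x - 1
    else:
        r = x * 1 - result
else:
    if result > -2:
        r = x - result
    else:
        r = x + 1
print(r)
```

8

x=9, result=12
x >= 7 is True; result > -2 is True
→ r = x - 1 = 8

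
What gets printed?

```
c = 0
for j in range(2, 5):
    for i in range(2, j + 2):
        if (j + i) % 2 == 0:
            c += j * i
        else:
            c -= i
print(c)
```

j=2,i=2: even sum, c = 0+4 = 4
j=2,i=3: odd sum, c = 4-3 = 1
j=3,i=2: odd sum, c = 1-2 = -1
j=3,i=3: even sum, c = (-1)+9 = 8
j=3,i=4: odd sum, c = 8-4 = 4
j=4,i=2: even sum, c = 4+8 = 12
j=4,i=3: odd sum, c = 12-3 = 9
j=4,i=4: even sum, c = 9+16 = 25
j=4,i=5: odd sum, c = 25-5 = 20

20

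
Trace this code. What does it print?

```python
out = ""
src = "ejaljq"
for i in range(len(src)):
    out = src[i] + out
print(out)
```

i=0: prepend 'e' → 'e'
i=1: prepend 'j' → 'je'
i=2: prepend 'a' → 'aje'
i=3: prepend 'l' → 'laje'
i=4: prepend 'j' → 'jlaje'
i=5: prepend 'q' → 'qjlaje'

qjlaje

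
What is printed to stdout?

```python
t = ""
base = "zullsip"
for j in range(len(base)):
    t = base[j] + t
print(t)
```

j=0: prepend 'z' → 'z'
j=1: prepend 'u' → 'uz'
j=2: prepend 'l' → 'luz'
j=3: prepend 'l' → 'lluz'
j=4: prepend 's' → 'slluz'
j=5: prepend 'i' → 'islluz'
j=6: prepend 'p' → 'pislluz'

pislluz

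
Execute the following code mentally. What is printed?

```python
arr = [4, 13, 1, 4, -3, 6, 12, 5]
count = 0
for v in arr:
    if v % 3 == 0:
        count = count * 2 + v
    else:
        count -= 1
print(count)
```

-21

v=4: not %3==0, count = 0-1 = -1
v=13: not %3==0, count = (-1)-1 = -2
v=1: not %3==0, count = (-2)-1 = -3
v=4: not %3==0, count = (-3)-1 = -4
v=-3: %3==0, count = (-4)*2+(-3) = -11
v=6: %3==0, count = (-11)*2+6 = -16
v=12: %3==0, count = (-16)*2+12 = -20
v=5: not %3==0, count = (-20)-1 = -21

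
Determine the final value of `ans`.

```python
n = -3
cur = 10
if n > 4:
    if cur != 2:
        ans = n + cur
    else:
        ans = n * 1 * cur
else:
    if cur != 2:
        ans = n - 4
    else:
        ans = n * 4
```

n=-3, cur=10
n > 4 is False; cur != 2 is True
→ ans = n - 4 = -7

-7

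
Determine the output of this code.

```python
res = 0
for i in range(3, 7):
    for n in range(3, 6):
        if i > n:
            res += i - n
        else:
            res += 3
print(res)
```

28

i=3,n=3: not 3>3, res = 0+3 = 3
i=3,n=4: not 3>4, res = 3+3 = 6
i=3,n=5: not 3>5, res = 6+3 = 9
i=4,n=3: 4>3, res = 9+1 = 10
i=4,n=4: not 4>4, res = 10+3 = 13
i=4,n=5: not 4>5, res = 13+3 = 16
i=5,n=3: 5>3, res = 16+2 = 18
i=5,n=4: 5>4, res = 18+1 = 19
i=5,n=5: not 5>5, res = 19+3 = 22
i=6,n=3: 6>3, res = 22+3 = 25
i=6,n=4: 6>4, res = 25+2 = 27
i=6,n=5: 6>5, res = 27+1 = 28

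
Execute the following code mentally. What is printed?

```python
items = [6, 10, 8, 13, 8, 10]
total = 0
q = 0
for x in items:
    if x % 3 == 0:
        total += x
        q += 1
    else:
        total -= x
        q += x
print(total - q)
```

-93

x=6: %3==0, total = 0+6 = 6; q=1
x=10: not %3==0, total = 6-10 = -4; q=11
x=8: not %3==0, total = (-4)-8 = -12; q=19
x=13: not %3==0, total = (-12)-13 = -25; q=32
x=8: not %3==0, total = (-25)-8 = -33; q=40
x=10: not %3==0, total = (-33)-10 = -43; q=50
total-q = (-43)-50 = -93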